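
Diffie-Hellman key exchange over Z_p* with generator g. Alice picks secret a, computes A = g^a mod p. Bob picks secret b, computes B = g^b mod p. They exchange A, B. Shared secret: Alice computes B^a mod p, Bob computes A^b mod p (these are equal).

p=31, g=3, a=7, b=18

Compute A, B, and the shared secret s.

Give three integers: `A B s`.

Answer: 17 4 16

Derivation:
A = 3^7 mod 31  (bits of 7 = 111)
  bit 0 = 1: r = r^2 * 3 mod 31 = 1^2 * 3 = 1*3 = 3
  bit 1 = 1: r = r^2 * 3 mod 31 = 3^2 * 3 = 9*3 = 27
  bit 2 = 1: r = r^2 * 3 mod 31 = 27^2 * 3 = 16*3 = 17
  -> A = 17
B = 3^18 mod 31  (bits of 18 = 10010)
  bit 0 = 1: r = r^2 * 3 mod 31 = 1^2 * 3 = 1*3 = 3
  bit 1 = 0: r = r^2 mod 31 = 3^2 = 9
  bit 2 = 0: r = r^2 mod 31 = 9^2 = 19
  bit 3 = 1: r = r^2 * 3 mod 31 = 19^2 * 3 = 20*3 = 29
  bit 4 = 0: r = r^2 mod 31 = 29^2 = 4
  -> B = 4
s = B^a = 4^7 mod 31  (bits of 7 = 111)
  bit 0 = 1: r = r^2 * 4 mod 31 = 1^2 * 4 = 1*4 = 4
  bit 1 = 1: r = r^2 * 4 mod 31 = 4^2 * 4 = 16*4 = 2
  bit 2 = 1: r = r^2 * 4 mod 31 = 2^2 * 4 = 4*4 = 16
  -> s = B^a = 16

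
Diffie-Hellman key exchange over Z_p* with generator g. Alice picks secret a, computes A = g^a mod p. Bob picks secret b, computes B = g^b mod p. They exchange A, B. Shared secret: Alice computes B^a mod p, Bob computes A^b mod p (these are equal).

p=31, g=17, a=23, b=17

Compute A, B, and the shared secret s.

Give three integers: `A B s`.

Answer: 13 21 17

Derivation:
A = 17^23 mod 31  (bits of 23 = 10111)
  bit 0 = 1: r = r^2 * 17 mod 31 = 1^2 * 17 = 1*17 = 17
  bit 1 = 0: r = r^2 mod 31 = 17^2 = 10
  bit 2 = 1: r = r^2 * 17 mod 31 = 10^2 * 17 = 7*17 = 26
  bit 3 = 1: r = r^2 * 17 mod 31 = 26^2 * 17 = 25*17 = 22
  bit 4 = 1: r = r^2 * 17 mod 31 = 22^2 * 17 = 19*17 = 13
  -> A = 13
B = 17^17 mod 31  (bits of 17 = 10001)
  bit 0 = 1: r = r^2 * 17 mod 31 = 1^2 * 17 = 1*17 = 17
  bit 1 = 0: r = r^2 mod 31 = 17^2 = 10
  bit 2 = 0: r = r^2 mod 31 = 10^2 = 7
  bit 3 = 0: r = r^2 mod 31 = 7^2 = 18
  bit 4 = 1: r = r^2 * 17 mod 31 = 18^2 * 17 = 14*17 = 21
  -> B = 21
s = B^a = 21^23 mod 31  (bits of 23 = 10111)
  bit 0 = 1: r = r^2 * 21 mod 31 = 1^2 * 21 = 1*21 = 21
  bit 1 = 0: r = r^2 mod 31 = 21^2 = 7
  bit 2 = 1: r = r^2 * 21 mod 31 = 7^2 * 21 = 18*21 = 6
  bit 3 = 1: r = r^2 * 21 mod 31 = 6^2 * 21 = 5*21 = 12
  bit 4 = 1: r = r^2 * 21 mod 31 = 12^2 * 21 = 20*21 = 17
  -> s = B^a = 17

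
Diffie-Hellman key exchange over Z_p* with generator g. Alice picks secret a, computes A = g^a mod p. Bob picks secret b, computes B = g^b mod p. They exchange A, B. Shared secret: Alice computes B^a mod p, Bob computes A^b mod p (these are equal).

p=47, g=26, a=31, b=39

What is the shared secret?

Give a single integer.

Answer: 40

Derivation:
A = 26^31 mod 47  (bits of 31 = 11111)
  bit 0 = 1: r = r^2 * 26 mod 47 = 1^2 * 26 = 1*26 = 26
  bit 1 = 1: r = r^2 * 26 mod 47 = 26^2 * 26 = 18*26 = 45
  bit 2 = 1: r = r^2 * 26 mod 47 = 45^2 * 26 = 4*26 = 10
  bit 3 = 1: r = r^2 * 26 mod 47 = 10^2 * 26 = 6*26 = 15
  bit 4 = 1: r = r^2 * 26 mod 47 = 15^2 * 26 = 37*26 = 22
  -> A = 22
B = 26^39 mod 47  (bits of 39 = 100111)
  bit 0 = 1: r = r^2 * 26 mod 47 = 1^2 * 26 = 1*26 = 26
  bit 1 = 0: r = r^2 mod 47 = 26^2 = 18
  bit 2 = 0: r = r^2 mod 47 = 18^2 = 42
  bit 3 = 1: r = r^2 * 26 mod 47 = 42^2 * 26 = 25*26 = 39
  bit 4 = 1: r = r^2 * 26 mod 47 = 39^2 * 26 = 17*26 = 19
  bit 5 = 1: r = r^2 * 26 mod 47 = 19^2 * 26 = 32*26 = 33
  -> B = 33
s = B^a = 33^31 mod 47  (bits of 31 = 11111)
  bit 0 = 1: r = r^2 * 33 mod 47 = 1^2 * 33 = 1*33 = 33
  bit 1 = 1: r = r^2 * 33 mod 47 = 33^2 * 33 = 8*33 = 29
  bit 2 = 1: r = r^2 * 33 mod 47 = 29^2 * 33 = 42*33 = 23
  bit 3 = 1: r = r^2 * 33 mod 47 = 23^2 * 33 = 12*33 = 20
  bit 4 = 1: r = r^2 * 33 mod 47 = 20^2 * 33 = 24*33 = 40
  -> s = B^a = 40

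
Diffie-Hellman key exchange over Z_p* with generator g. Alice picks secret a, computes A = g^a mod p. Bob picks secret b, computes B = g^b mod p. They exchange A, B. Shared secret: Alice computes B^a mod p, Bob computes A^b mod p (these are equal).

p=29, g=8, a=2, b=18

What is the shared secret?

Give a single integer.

A = 8^2 mod 29  (bits of 2 = 10)
  bit 0 = 1: r = r^2 * 8 mod 29 = 1^2 * 8 = 1*8 = 8
  bit 1 = 0: r = r^2 mod 29 = 8^2 = 6
  -> A = 6
B = 8^18 mod 29  (bits of 18 = 10010)
  bit 0 = 1: r = r^2 * 8 mod 29 = 1^2 * 8 = 1*8 = 8
  bit 1 = 0: r = r^2 mod 29 = 8^2 = 6
  bit 2 = 0: r = r^2 mod 29 = 6^2 = 7
  bit 3 = 1: r = r^2 * 8 mod 29 = 7^2 * 8 = 20*8 = 15
  bit 4 = 0: r = r^2 mod 29 = 15^2 = 22
  -> B = 22
s = B^a = 22^2 mod 29  (bits of 2 = 10)
  bit 0 = 1: r = r^2 * 22 mod 29 = 1^2 * 22 = 1*22 = 22
  bit 1 = 0: r = r^2 mod 29 = 22^2 = 20
  -> s = B^a = 20

Answer: 20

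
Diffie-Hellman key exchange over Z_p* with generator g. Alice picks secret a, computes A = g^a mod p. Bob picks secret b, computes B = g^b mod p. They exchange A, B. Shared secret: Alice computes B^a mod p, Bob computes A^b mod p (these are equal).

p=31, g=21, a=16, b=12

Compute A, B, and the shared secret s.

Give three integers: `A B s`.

Answer: 10 4 4

Derivation:
A = 21^16 mod 31  (bits of 16 = 10000)
  bit 0 = 1: r = r^2 * 21 mod 31 = 1^2 * 21 = 1*21 = 21
  bit 1 = 0: r = r^2 mod 31 = 21^2 = 7
  bit 2 = 0: r = r^2 mod 31 = 7^2 = 18
  bit 3 = 0: r = r^2 mod 31 = 18^2 = 14
  bit 4 = 0: r = r^2 mod 31 = 14^2 = 10
  -> A = 10
B = 21^12 mod 31  (bits of 12 = 1100)
  bit 0 = 1: r = r^2 * 21 mod 31 = 1^2 * 21 = 1*21 = 21
  bit 1 = 1: r = r^2 * 21 mod 31 = 21^2 * 21 = 7*21 = 23
  bit 2 = 0: r = r^2 mod 31 = 23^2 = 2
  bit 3 = 0: r = r^2 mod 31 = 2^2 = 4
  -> B = 4
s = B^a = 4^16 mod 31  (bits of 16 = 10000)
  bit 0 = 1: r = r^2 * 4 mod 31 = 1^2 * 4 = 1*4 = 4
  bit 1 = 0: r = r^2 mod 31 = 4^2 = 16
  bit 2 = 0: r = r^2 mod 31 = 16^2 = 8
  bit 3 = 0: r = r^2 mod 31 = 8^2 = 2
  bit 4 = 0: r = r^2 mod 31 = 2^2 = 4
  -> s = B^a = 4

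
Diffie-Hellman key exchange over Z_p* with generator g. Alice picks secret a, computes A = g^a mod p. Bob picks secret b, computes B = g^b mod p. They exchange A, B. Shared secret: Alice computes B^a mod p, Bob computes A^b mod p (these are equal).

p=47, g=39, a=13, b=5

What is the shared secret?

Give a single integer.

Answer: 20

Derivation:
A = 39^13 mod 47  (bits of 13 = 1101)
  bit 0 = 1: r = r^2 * 39 mod 47 = 1^2 * 39 = 1*39 = 39
  bit 1 = 1: r = r^2 * 39 mod 47 = 39^2 * 39 = 17*39 = 5
  bit 2 = 0: r = r^2 mod 47 = 5^2 = 25
  bit 3 = 1: r = r^2 * 39 mod 47 = 25^2 * 39 = 14*39 = 29
  -> A = 29
B = 39^5 mod 47  (bits of 5 = 101)
  bit 0 = 1: r = r^2 * 39 mod 47 = 1^2 * 39 = 1*39 = 39
  bit 1 = 0: r = r^2 mod 47 = 39^2 = 17
  bit 2 = 1: r = r^2 * 39 mod 47 = 17^2 * 39 = 7*39 = 38
  -> B = 38
s = B^a = 38^13 mod 47  (bits of 13 = 1101)
  bit 0 = 1: r = r^2 * 38 mod 47 = 1^2 * 38 = 1*38 = 38
  bit 1 = 1: r = r^2 * 38 mod 47 = 38^2 * 38 = 34*38 = 23
  bit 2 = 0: r = r^2 mod 47 = 23^2 = 12
  bit 3 = 1: r = r^2 * 38 mod 47 = 12^2 * 38 = 3*38 = 20
  -> s = B^a = 20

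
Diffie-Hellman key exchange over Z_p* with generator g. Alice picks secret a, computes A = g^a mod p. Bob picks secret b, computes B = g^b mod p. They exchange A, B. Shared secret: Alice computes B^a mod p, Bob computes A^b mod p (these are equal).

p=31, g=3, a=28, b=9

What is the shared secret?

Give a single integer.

Answer: 8

Derivation:
A = 3^28 mod 31  (bits of 28 = 11100)
  bit 0 = 1: r = r^2 * 3 mod 31 = 1^2 * 3 = 1*3 = 3
  bit 1 = 1: r = r^2 * 3 mod 31 = 3^2 * 3 = 9*3 = 27
  bit 2 = 1: r = r^2 * 3 mod 31 = 27^2 * 3 = 16*3 = 17
  bit 3 = 0: r = r^2 mod 31 = 17^2 = 10
  bit 4 = 0: r = r^2 mod 31 = 10^2 = 7
  -> A = 7
B = 3^9 mod 31  (bits of 9 = 1001)
  bit 0 = 1: r = r^2 * 3 mod 31 = 1^2 * 3 = 1*3 = 3
  bit 1 = 0: r = r^2 mod 31 = 3^2 = 9
  bit 2 = 0: r = r^2 mod 31 = 9^2 = 19
  bit 3 = 1: r = r^2 * 3 mod 31 = 19^2 * 3 = 20*3 = 29
  -> B = 29
s = B^a = 29^28 mod 31  (bits of 28 = 11100)
  bit 0 = 1: r = r^2 * 29 mod 31 = 1^2 * 29 = 1*29 = 29
  bit 1 = 1: r = r^2 * 29 mod 31 = 29^2 * 29 = 4*29 = 23
  bit 2 = 1: r = r^2 * 29 mod 31 = 23^2 * 29 = 2*29 = 27
  bit 3 = 0: r = r^2 mod 31 = 27^2 = 16
  bit 4 = 0: r = r^2 mod 31 = 16^2 = 8
  -> s = B^a = 8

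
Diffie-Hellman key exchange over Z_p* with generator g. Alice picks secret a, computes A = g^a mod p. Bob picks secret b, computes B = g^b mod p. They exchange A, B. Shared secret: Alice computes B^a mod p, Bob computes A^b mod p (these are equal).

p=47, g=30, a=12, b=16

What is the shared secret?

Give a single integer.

A = 30^12 mod 47  (bits of 12 = 1100)
  bit 0 = 1: r = r^2 * 30 mod 47 = 1^2 * 30 = 1*30 = 30
  bit 1 = 1: r = r^2 * 30 mod 47 = 30^2 * 30 = 7*30 = 22
  bit 2 = 0: r = r^2 mod 47 = 22^2 = 14
  bit 3 = 0: r = r^2 mod 47 = 14^2 = 8
  -> A = 8
B = 30^16 mod 47  (bits of 16 = 10000)
  bit 0 = 1: r = r^2 * 30 mod 47 = 1^2 * 30 = 1*30 = 30
  bit 1 = 0: r = r^2 mod 47 = 30^2 = 7
  bit 2 = 0: r = r^2 mod 47 = 7^2 = 2
  bit 3 = 0: r = r^2 mod 47 = 2^2 = 4
  bit 4 = 0: r = r^2 mod 47 = 4^2 = 16
  -> B = 16
s = B^a = 16^12 mod 47  (bits of 12 = 1100)
  bit 0 = 1: r = r^2 * 16 mod 47 = 1^2 * 16 = 1*16 = 16
  bit 1 = 1: r = r^2 * 16 mod 47 = 16^2 * 16 = 21*16 = 7
  bit 2 = 0: r = r^2 mod 47 = 7^2 = 2
  bit 3 = 0: r = r^2 mod 47 = 2^2 = 4
  -> s = B^a = 4

Answer: 4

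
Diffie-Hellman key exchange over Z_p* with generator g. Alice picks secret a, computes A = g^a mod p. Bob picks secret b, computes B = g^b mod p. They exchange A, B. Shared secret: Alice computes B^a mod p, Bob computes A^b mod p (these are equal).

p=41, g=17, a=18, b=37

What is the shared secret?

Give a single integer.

Answer: 33

Derivation:
A = 17^18 mod 41  (bits of 18 = 10010)
  bit 0 = 1: r = r^2 * 17 mod 41 = 1^2 * 17 = 1*17 = 17
  bit 1 = 0: r = r^2 mod 41 = 17^2 = 2
  bit 2 = 0: r = r^2 mod 41 = 2^2 = 4
  bit 3 = 1: r = r^2 * 17 mod 41 = 4^2 * 17 = 16*17 = 26
  bit 4 = 0: r = r^2 mod 41 = 26^2 = 20
  -> A = 20
B = 17^37 mod 41  (bits of 37 = 100101)
  bit 0 = 1: r = r^2 * 17 mod 41 = 1^2 * 17 = 1*17 = 17
  bit 1 = 0: r = r^2 mod 41 = 17^2 = 2
  bit 2 = 0: r = r^2 mod 41 = 2^2 = 4
  bit 3 = 1: r = r^2 * 17 mod 41 = 4^2 * 17 = 16*17 = 26
  bit 4 = 0: r = r^2 mod 41 = 26^2 = 20
  bit 5 = 1: r = r^2 * 17 mod 41 = 20^2 * 17 = 31*17 = 35
  -> B = 35
s = B^a = 35^18 mod 41  (bits of 18 = 10010)
  bit 0 = 1: r = r^2 * 35 mod 41 = 1^2 * 35 = 1*35 = 35
  bit 1 = 0: r = r^2 mod 41 = 35^2 = 36
  bit 2 = 0: r = r^2 mod 41 = 36^2 = 25
  bit 3 = 1: r = r^2 * 35 mod 41 = 25^2 * 35 = 10*35 = 22
  bit 4 = 0: r = r^2 mod 41 = 22^2 = 33
  -> s = B^a = 33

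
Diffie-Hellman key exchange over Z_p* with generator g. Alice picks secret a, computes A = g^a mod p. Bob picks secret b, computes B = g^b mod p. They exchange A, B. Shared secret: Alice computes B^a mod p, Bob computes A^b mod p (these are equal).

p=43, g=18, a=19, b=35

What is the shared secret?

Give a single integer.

Answer: 37

Derivation:
A = 18^19 mod 43  (bits of 19 = 10011)
  bit 0 = 1: r = r^2 * 18 mod 43 = 1^2 * 18 = 1*18 = 18
  bit 1 = 0: r = r^2 mod 43 = 18^2 = 23
  bit 2 = 0: r = r^2 mod 43 = 23^2 = 13
  bit 3 = 1: r = r^2 * 18 mod 43 = 13^2 * 18 = 40*18 = 32
  bit 4 = 1: r = r^2 * 18 mod 43 = 32^2 * 18 = 35*18 = 28
  -> A = 28
B = 18^35 mod 43  (bits of 35 = 100011)
  bit 0 = 1: r = r^2 * 18 mod 43 = 1^2 * 18 = 1*18 = 18
  bit 1 = 0: r = r^2 mod 43 = 18^2 = 23
  bit 2 = 0: r = r^2 mod 43 = 23^2 = 13
  bit 3 = 0: r = r^2 mod 43 = 13^2 = 40
  bit 4 = 1: r = r^2 * 18 mod 43 = 40^2 * 18 = 9*18 = 33
  bit 5 = 1: r = r^2 * 18 mod 43 = 33^2 * 18 = 14*18 = 37
  -> B = 37
s = B^a = 37^19 mod 43  (bits of 19 = 10011)
  bit 0 = 1: r = r^2 * 37 mod 43 = 1^2 * 37 = 1*37 = 37
  bit 1 = 0: r = r^2 mod 43 = 37^2 = 36
  bit 2 = 0: r = r^2 mod 43 = 36^2 = 6
  bit 3 = 1: r = r^2 * 37 mod 43 = 6^2 * 37 = 36*37 = 42
  bit 4 = 1: r = r^2 * 37 mod 43 = 42^2 * 37 = 1*37 = 37
  -> s = B^a = 37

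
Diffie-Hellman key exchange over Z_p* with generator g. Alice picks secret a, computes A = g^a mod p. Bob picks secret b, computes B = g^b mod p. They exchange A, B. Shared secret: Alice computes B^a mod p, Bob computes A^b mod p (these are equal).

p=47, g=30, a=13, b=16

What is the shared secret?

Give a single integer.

Answer: 17

Derivation:
A = 30^13 mod 47  (bits of 13 = 1101)
  bit 0 = 1: r = r^2 * 30 mod 47 = 1^2 * 30 = 1*30 = 30
  bit 1 = 1: r = r^2 * 30 mod 47 = 30^2 * 30 = 7*30 = 22
  bit 2 = 0: r = r^2 mod 47 = 22^2 = 14
  bit 3 = 1: r = r^2 * 30 mod 47 = 14^2 * 30 = 8*30 = 5
  -> A = 5
B = 30^16 mod 47  (bits of 16 = 10000)
  bit 0 = 1: r = r^2 * 30 mod 47 = 1^2 * 30 = 1*30 = 30
  bit 1 = 0: r = r^2 mod 47 = 30^2 = 7
  bit 2 = 0: r = r^2 mod 47 = 7^2 = 2
  bit 3 = 0: r = r^2 mod 47 = 2^2 = 4
  bit 4 = 0: r = r^2 mod 47 = 4^2 = 16
  -> B = 16
s = B^a = 16^13 mod 47  (bits of 13 = 1101)
  bit 0 = 1: r = r^2 * 16 mod 47 = 1^2 * 16 = 1*16 = 16
  bit 1 = 1: r = r^2 * 16 mod 47 = 16^2 * 16 = 21*16 = 7
  bit 2 = 0: r = r^2 mod 47 = 7^2 = 2
  bit 3 = 1: r = r^2 * 16 mod 47 = 2^2 * 16 = 4*16 = 17
  -> s = B^a = 17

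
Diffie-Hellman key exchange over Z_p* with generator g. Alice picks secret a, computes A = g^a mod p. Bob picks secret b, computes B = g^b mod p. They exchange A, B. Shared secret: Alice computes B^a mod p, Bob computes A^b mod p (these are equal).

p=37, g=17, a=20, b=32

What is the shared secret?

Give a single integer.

A = 17^20 mod 37  (bits of 20 = 10100)
  bit 0 = 1: r = r^2 * 17 mod 37 = 1^2 * 17 = 1*17 = 17
  bit 1 = 0: r = r^2 mod 37 = 17^2 = 30
  bit 2 = 1: r = r^2 * 17 mod 37 = 30^2 * 17 = 12*17 = 19
  bit 3 = 0: r = r^2 mod 37 = 19^2 = 28
  bit 4 = 0: r = r^2 mod 37 = 28^2 = 7
  -> A = 7
B = 17^32 mod 37  (bits of 32 = 100000)
  bit 0 = 1: r = r^2 * 17 mod 37 = 1^2 * 17 = 1*17 = 17
  bit 1 = 0: r = r^2 mod 37 = 17^2 = 30
  bit 2 = 0: r = r^2 mod 37 = 30^2 = 12
  bit 3 = 0: r = r^2 mod 37 = 12^2 = 33
  bit 4 = 0: r = r^2 mod 37 = 33^2 = 16
  bit 5 = 0: r = r^2 mod 37 = 16^2 = 34
  -> B = 34
s = B^a = 34^20 mod 37  (bits of 20 = 10100)
  bit 0 = 1: r = r^2 * 34 mod 37 = 1^2 * 34 = 1*34 = 34
  bit 1 = 0: r = r^2 mod 37 = 34^2 = 9
  bit 2 = 1: r = r^2 * 34 mod 37 = 9^2 * 34 = 7*34 = 16
  bit 3 = 0: r = r^2 mod 37 = 16^2 = 34
  bit 4 = 0: r = r^2 mod 37 = 34^2 = 9
  -> s = B^a = 9

Answer: 9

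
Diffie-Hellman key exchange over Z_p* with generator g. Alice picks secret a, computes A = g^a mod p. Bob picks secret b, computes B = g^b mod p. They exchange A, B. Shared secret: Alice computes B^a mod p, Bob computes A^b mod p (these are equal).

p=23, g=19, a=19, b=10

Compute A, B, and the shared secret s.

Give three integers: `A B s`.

Answer: 14 6 18

Derivation:
A = 19^19 mod 23  (bits of 19 = 10011)
  bit 0 = 1: r = r^2 * 19 mod 23 = 1^2 * 19 = 1*19 = 19
  bit 1 = 0: r = r^2 mod 23 = 19^2 = 16
  bit 2 = 0: r = r^2 mod 23 = 16^2 = 3
  bit 3 = 1: r = r^2 * 19 mod 23 = 3^2 * 19 = 9*19 = 10
  bit 4 = 1: r = r^2 * 19 mod 23 = 10^2 * 19 = 8*19 = 14
  -> A = 14
B = 19^10 mod 23  (bits of 10 = 1010)
  bit 0 = 1: r = r^2 * 19 mod 23 = 1^2 * 19 = 1*19 = 19
  bit 1 = 0: r = r^2 mod 23 = 19^2 = 16
  bit 2 = 1: r = r^2 * 19 mod 23 = 16^2 * 19 = 3*19 = 11
  bit 3 = 0: r = r^2 mod 23 = 11^2 = 6
  -> B = 6
s = B^a = 6^19 mod 23  (bits of 19 = 10011)
  bit 0 = 1: r = r^2 * 6 mod 23 = 1^2 * 6 = 1*6 = 6
  bit 1 = 0: r = r^2 mod 23 = 6^2 = 13
  bit 2 = 0: r = r^2 mod 23 = 13^2 = 8
  bit 3 = 1: r = r^2 * 6 mod 23 = 8^2 * 6 = 18*6 = 16
  bit 4 = 1: r = r^2 * 6 mod 23 = 16^2 * 6 = 3*6 = 18
  -> s = B^a = 18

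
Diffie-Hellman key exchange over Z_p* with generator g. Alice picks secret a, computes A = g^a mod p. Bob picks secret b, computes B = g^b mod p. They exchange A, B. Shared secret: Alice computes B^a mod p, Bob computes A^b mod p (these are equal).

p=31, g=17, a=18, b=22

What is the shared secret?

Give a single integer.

Answer: 8

Derivation:
A = 17^18 mod 31  (bits of 18 = 10010)
  bit 0 = 1: r = r^2 * 17 mod 31 = 1^2 * 17 = 1*17 = 17
  bit 1 = 0: r = r^2 mod 31 = 17^2 = 10
  bit 2 = 0: r = r^2 mod 31 = 10^2 = 7
  bit 3 = 1: r = r^2 * 17 mod 31 = 7^2 * 17 = 18*17 = 27
  bit 4 = 0: r = r^2 mod 31 = 27^2 = 16
  -> A = 16
B = 17^22 mod 31  (bits of 22 = 10110)
  bit 0 = 1: r = r^2 * 17 mod 31 = 1^2 * 17 = 1*17 = 17
  bit 1 = 0: r = r^2 mod 31 = 17^2 = 10
  bit 2 = 1: r = r^2 * 17 mod 31 = 10^2 * 17 = 7*17 = 26
  bit 3 = 1: r = r^2 * 17 mod 31 = 26^2 * 17 = 25*17 = 22
  bit 4 = 0: r = r^2 mod 31 = 22^2 = 19
  -> B = 19
s = B^a = 19^18 mod 31  (bits of 18 = 10010)
  bit 0 = 1: r = r^2 * 19 mod 31 = 1^2 * 19 = 1*19 = 19
  bit 1 = 0: r = r^2 mod 31 = 19^2 = 20
  bit 2 = 0: r = r^2 mod 31 = 20^2 = 28
  bit 3 = 1: r = r^2 * 19 mod 31 = 28^2 * 19 = 9*19 = 16
  bit 4 = 0: r = r^2 mod 31 = 16^2 = 8
  -> s = B^a = 8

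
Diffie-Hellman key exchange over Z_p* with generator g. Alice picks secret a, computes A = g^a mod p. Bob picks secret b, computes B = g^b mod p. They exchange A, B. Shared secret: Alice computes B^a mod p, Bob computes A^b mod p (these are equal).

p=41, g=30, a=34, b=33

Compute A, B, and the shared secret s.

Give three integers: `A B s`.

A = 30^34 mod 41  (bits of 34 = 100010)
  bit 0 = 1: r = r^2 * 30 mod 41 = 1^2 * 30 = 1*30 = 30
  bit 1 = 0: r = r^2 mod 41 = 30^2 = 39
  bit 2 = 0: r = r^2 mod 41 = 39^2 = 4
  bit 3 = 0: r = r^2 mod 41 = 4^2 = 16
  bit 4 = 1: r = r^2 * 30 mod 41 = 16^2 * 30 = 10*30 = 13
  bit 5 = 0: r = r^2 mod 41 = 13^2 = 5
  -> A = 5
B = 30^33 mod 41  (bits of 33 = 100001)
  bit 0 = 1: r = r^2 * 30 mod 41 = 1^2 * 30 = 1*30 = 30
  bit 1 = 0: r = r^2 mod 41 = 30^2 = 39
  bit 2 = 0: r = r^2 mod 41 = 39^2 = 4
  bit 3 = 0: r = r^2 mod 41 = 4^2 = 16
  bit 4 = 0: r = r^2 mod 41 = 16^2 = 10
  bit 5 = 1: r = r^2 * 30 mod 41 = 10^2 * 30 = 18*30 = 7
  -> B = 7
s = B^a = 7^34 mod 41  (bits of 34 = 100010)
  bit 0 = 1: r = r^2 * 7 mod 41 = 1^2 * 7 = 1*7 = 7
  bit 1 = 0: r = r^2 mod 41 = 7^2 = 8
  bit 2 = 0: r = r^2 mod 41 = 8^2 = 23
  bit 3 = 0: r = r^2 mod 41 = 23^2 = 37
  bit 4 = 1: r = r^2 * 7 mod 41 = 37^2 * 7 = 16*7 = 30
  bit 5 = 0: r = r^2 mod 41 = 30^2 = 39
  -> s = B^a = 39

Answer: 5 7 39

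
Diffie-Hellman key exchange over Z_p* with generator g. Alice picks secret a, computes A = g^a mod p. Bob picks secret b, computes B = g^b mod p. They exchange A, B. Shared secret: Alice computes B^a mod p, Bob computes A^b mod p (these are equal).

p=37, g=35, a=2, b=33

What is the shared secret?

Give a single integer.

Answer: 11

Derivation:
A = 35^2 mod 37  (bits of 2 = 10)
  bit 0 = 1: r = r^2 * 35 mod 37 = 1^2 * 35 = 1*35 = 35
  bit 1 = 0: r = r^2 mod 37 = 35^2 = 4
  -> A = 4
B = 35^33 mod 37  (bits of 33 = 100001)
  bit 0 = 1: r = r^2 * 35 mod 37 = 1^2 * 35 = 1*35 = 35
  bit 1 = 0: r = r^2 mod 37 = 35^2 = 4
  bit 2 = 0: r = r^2 mod 37 = 4^2 = 16
  bit 3 = 0: r = r^2 mod 37 = 16^2 = 34
  bit 4 = 0: r = r^2 mod 37 = 34^2 = 9
  bit 5 = 1: r = r^2 * 35 mod 37 = 9^2 * 35 = 7*35 = 23
  -> B = 23
s = B^a = 23^2 mod 37  (bits of 2 = 10)
  bit 0 = 1: r = r^2 * 23 mod 37 = 1^2 * 23 = 1*23 = 23
  bit 1 = 0: r = r^2 mod 37 = 23^2 = 11
  -> s = B^a = 11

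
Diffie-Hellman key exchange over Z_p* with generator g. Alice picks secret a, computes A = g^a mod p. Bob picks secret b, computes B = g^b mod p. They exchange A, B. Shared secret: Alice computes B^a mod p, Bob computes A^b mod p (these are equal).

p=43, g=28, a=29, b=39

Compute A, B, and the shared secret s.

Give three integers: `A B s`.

Answer: 19 2 2

Derivation:
A = 28^29 mod 43  (bits of 29 = 11101)
  bit 0 = 1: r = r^2 * 28 mod 43 = 1^2 * 28 = 1*28 = 28
  bit 1 = 1: r = r^2 * 28 mod 43 = 28^2 * 28 = 10*28 = 22
  bit 2 = 1: r = r^2 * 28 mod 43 = 22^2 * 28 = 11*28 = 7
  bit 3 = 0: r = r^2 mod 43 = 7^2 = 6
  bit 4 = 1: r = r^2 * 28 mod 43 = 6^2 * 28 = 36*28 = 19
  -> A = 19
B = 28^39 mod 43  (bits of 39 = 100111)
  bit 0 = 1: r = r^2 * 28 mod 43 = 1^2 * 28 = 1*28 = 28
  bit 1 = 0: r = r^2 mod 43 = 28^2 = 10
  bit 2 = 0: r = r^2 mod 43 = 10^2 = 14
  bit 3 = 1: r = r^2 * 28 mod 43 = 14^2 * 28 = 24*28 = 27
  bit 4 = 1: r = r^2 * 28 mod 43 = 27^2 * 28 = 41*28 = 30
  bit 5 = 1: r = r^2 * 28 mod 43 = 30^2 * 28 = 40*28 = 2
  -> B = 2
s = B^a = 2^29 mod 43  (bits of 29 = 11101)
  bit 0 = 1: r = r^2 * 2 mod 43 = 1^2 * 2 = 1*2 = 2
  bit 1 = 1: r = r^2 * 2 mod 43 = 2^2 * 2 = 4*2 = 8
  bit 2 = 1: r = r^2 * 2 mod 43 = 8^2 * 2 = 21*2 = 42
  bit 3 = 0: r = r^2 mod 43 = 42^2 = 1
  bit 4 = 1: r = r^2 * 2 mod 43 = 1^2 * 2 = 1*2 = 2
  -> s = B^a = 2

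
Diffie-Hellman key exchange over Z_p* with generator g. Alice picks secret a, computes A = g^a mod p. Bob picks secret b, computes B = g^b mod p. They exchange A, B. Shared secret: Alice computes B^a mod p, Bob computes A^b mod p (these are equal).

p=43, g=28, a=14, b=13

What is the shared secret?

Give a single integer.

A = 28^14 mod 43  (bits of 14 = 1110)
  bit 0 = 1: r = r^2 * 28 mod 43 = 1^2 * 28 = 1*28 = 28
  bit 1 = 1: r = r^2 * 28 mod 43 = 28^2 * 28 = 10*28 = 22
  bit 2 = 1: r = r^2 * 28 mod 43 = 22^2 * 28 = 11*28 = 7
  bit 3 = 0: r = r^2 mod 43 = 7^2 = 6
  -> A = 6
B = 28^13 mod 43  (bits of 13 = 1101)
  bit 0 = 1: r = r^2 * 28 mod 43 = 1^2 * 28 = 1*28 = 28
  bit 1 = 1: r = r^2 * 28 mod 43 = 28^2 * 28 = 10*28 = 22
  bit 2 = 0: r = r^2 mod 43 = 22^2 = 11
  bit 3 = 1: r = r^2 * 28 mod 43 = 11^2 * 28 = 35*28 = 34
  -> B = 34
s = B^a = 34^14 mod 43  (bits of 14 = 1110)
  bit 0 = 1: r = r^2 * 34 mod 43 = 1^2 * 34 = 1*34 = 34
  bit 1 = 1: r = r^2 * 34 mod 43 = 34^2 * 34 = 38*34 = 2
  bit 2 = 1: r = r^2 * 34 mod 43 = 2^2 * 34 = 4*34 = 7
  bit 3 = 0: r = r^2 mod 43 = 7^2 = 6
  -> s = B^a = 6

Answer: 6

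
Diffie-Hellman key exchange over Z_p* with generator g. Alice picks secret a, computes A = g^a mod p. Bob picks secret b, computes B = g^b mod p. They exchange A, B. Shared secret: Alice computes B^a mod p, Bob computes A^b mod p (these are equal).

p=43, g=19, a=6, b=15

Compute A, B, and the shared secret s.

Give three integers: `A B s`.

A = 19^6 mod 43  (bits of 6 = 110)
  bit 0 = 1: r = r^2 * 19 mod 43 = 1^2 * 19 = 1*19 = 19
  bit 1 = 1: r = r^2 * 19 mod 43 = 19^2 * 19 = 17*19 = 22
  bit 2 = 0: r = r^2 mod 43 = 22^2 = 11
  -> A = 11
B = 19^15 mod 43  (bits of 15 = 1111)
  bit 0 = 1: r = r^2 * 19 mod 43 = 1^2 * 19 = 1*19 = 19
  bit 1 = 1: r = r^2 * 19 mod 43 = 19^2 * 19 = 17*19 = 22
  bit 2 = 1: r = r^2 * 19 mod 43 = 22^2 * 19 = 11*19 = 37
  bit 3 = 1: r = r^2 * 19 mod 43 = 37^2 * 19 = 36*19 = 39
  -> B = 39
s = B^a = 39^6 mod 43  (bits of 6 = 110)
  bit 0 = 1: r = r^2 * 39 mod 43 = 1^2 * 39 = 1*39 = 39
  bit 1 = 1: r = r^2 * 39 mod 43 = 39^2 * 39 = 16*39 = 22
  bit 2 = 0: r = r^2 mod 43 = 22^2 = 11
  -> s = B^a = 11

Answer: 11 39 11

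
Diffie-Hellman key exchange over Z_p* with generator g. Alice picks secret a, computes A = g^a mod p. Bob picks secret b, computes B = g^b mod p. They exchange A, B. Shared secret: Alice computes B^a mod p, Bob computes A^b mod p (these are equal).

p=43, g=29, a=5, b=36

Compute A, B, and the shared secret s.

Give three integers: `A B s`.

A = 29^5 mod 43  (bits of 5 = 101)
  bit 0 = 1: r = r^2 * 29 mod 43 = 1^2 * 29 = 1*29 = 29
  bit 1 = 0: r = r^2 mod 43 = 29^2 = 24
  bit 2 = 1: r = r^2 * 29 mod 43 = 24^2 * 29 = 17*29 = 20
  -> A = 20
B = 29^36 mod 43  (bits of 36 = 100100)
  bit 0 = 1: r = r^2 * 29 mod 43 = 1^2 * 29 = 1*29 = 29
  bit 1 = 0: r = r^2 mod 43 = 29^2 = 24
  bit 2 = 0: r = r^2 mod 43 = 24^2 = 17
  bit 3 = 1: r = r^2 * 29 mod 43 = 17^2 * 29 = 31*29 = 39
  bit 4 = 0: r = r^2 mod 43 = 39^2 = 16
  bit 5 = 0: r = r^2 mod 43 = 16^2 = 41
  -> B = 41
s = B^a = 41^5 mod 43  (bits of 5 = 101)
  bit 0 = 1: r = r^2 * 41 mod 43 = 1^2 * 41 = 1*41 = 41
  bit 1 = 0: r = r^2 mod 43 = 41^2 = 4
  bit 2 = 1: r = r^2 * 41 mod 43 = 4^2 * 41 = 16*41 = 11
  -> s = B^a = 11

Answer: 20 41 11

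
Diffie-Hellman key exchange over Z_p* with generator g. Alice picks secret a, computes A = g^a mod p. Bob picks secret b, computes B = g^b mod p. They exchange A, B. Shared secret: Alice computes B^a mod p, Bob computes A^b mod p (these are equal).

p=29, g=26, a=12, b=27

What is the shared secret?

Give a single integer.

A = 26^12 mod 29  (bits of 12 = 1100)
  bit 0 = 1: r = r^2 * 26 mod 29 = 1^2 * 26 = 1*26 = 26
  bit 1 = 1: r = r^2 * 26 mod 29 = 26^2 * 26 = 9*26 = 2
  bit 2 = 0: r = r^2 mod 29 = 2^2 = 4
  bit 3 = 0: r = r^2 mod 29 = 4^2 = 16
  -> A = 16
B = 26^27 mod 29  (bits of 27 = 11011)
  bit 0 = 1: r = r^2 * 26 mod 29 = 1^2 * 26 = 1*26 = 26
  bit 1 = 1: r = r^2 * 26 mod 29 = 26^2 * 26 = 9*26 = 2
  bit 2 = 0: r = r^2 mod 29 = 2^2 = 4
  bit 3 = 1: r = r^2 * 26 mod 29 = 4^2 * 26 = 16*26 = 10
  bit 4 = 1: r = r^2 * 26 mod 29 = 10^2 * 26 = 13*26 = 19
  -> B = 19
s = B^a = 19^12 mod 29  (bits of 12 = 1100)
  bit 0 = 1: r = r^2 * 19 mod 29 = 1^2 * 19 = 1*19 = 19
  bit 1 = 1: r = r^2 * 19 mod 29 = 19^2 * 19 = 13*19 = 15
  bit 2 = 0: r = r^2 mod 29 = 15^2 = 22
  bit 3 = 0: r = r^2 mod 29 = 22^2 = 20
  -> s = B^a = 20

Answer: 20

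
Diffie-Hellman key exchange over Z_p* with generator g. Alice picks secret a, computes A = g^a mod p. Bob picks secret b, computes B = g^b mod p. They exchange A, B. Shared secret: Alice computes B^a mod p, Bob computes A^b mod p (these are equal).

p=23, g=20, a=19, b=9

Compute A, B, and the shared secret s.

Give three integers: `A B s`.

Answer: 17 5 7

Derivation:
A = 20^19 mod 23  (bits of 19 = 10011)
  bit 0 = 1: r = r^2 * 20 mod 23 = 1^2 * 20 = 1*20 = 20
  bit 1 = 0: r = r^2 mod 23 = 20^2 = 9
  bit 2 = 0: r = r^2 mod 23 = 9^2 = 12
  bit 3 = 1: r = r^2 * 20 mod 23 = 12^2 * 20 = 6*20 = 5
  bit 4 = 1: r = r^2 * 20 mod 23 = 5^2 * 20 = 2*20 = 17
  -> A = 17
B = 20^9 mod 23  (bits of 9 = 1001)
  bit 0 = 1: r = r^2 * 20 mod 23 = 1^2 * 20 = 1*20 = 20
  bit 1 = 0: r = r^2 mod 23 = 20^2 = 9
  bit 2 = 0: r = r^2 mod 23 = 9^2 = 12
  bit 3 = 1: r = r^2 * 20 mod 23 = 12^2 * 20 = 6*20 = 5
  -> B = 5
s = B^a = 5^19 mod 23  (bits of 19 = 10011)
  bit 0 = 1: r = r^2 * 5 mod 23 = 1^2 * 5 = 1*5 = 5
  bit 1 = 0: r = r^2 mod 23 = 5^2 = 2
  bit 2 = 0: r = r^2 mod 23 = 2^2 = 4
  bit 3 = 1: r = r^2 * 5 mod 23 = 4^2 * 5 = 16*5 = 11
  bit 4 = 1: r = r^2 * 5 mod 23 = 11^2 * 5 = 6*5 = 7
  -> s = B^a = 7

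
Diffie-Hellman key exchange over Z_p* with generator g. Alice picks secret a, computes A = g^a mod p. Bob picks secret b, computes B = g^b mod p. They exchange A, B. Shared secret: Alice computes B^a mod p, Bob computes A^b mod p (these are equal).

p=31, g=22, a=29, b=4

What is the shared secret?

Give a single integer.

Answer: 14

Derivation:
A = 22^29 mod 31  (bits of 29 = 11101)
  bit 0 = 1: r = r^2 * 22 mod 31 = 1^2 * 22 = 1*22 = 22
  bit 1 = 1: r = r^2 * 22 mod 31 = 22^2 * 22 = 19*22 = 15
  bit 2 = 1: r = r^2 * 22 mod 31 = 15^2 * 22 = 8*22 = 21
  bit 3 = 0: r = r^2 mod 31 = 21^2 = 7
  bit 4 = 1: r = r^2 * 22 mod 31 = 7^2 * 22 = 18*22 = 24
  -> A = 24
B = 22^4 mod 31  (bits of 4 = 100)
  bit 0 = 1: r = r^2 * 22 mod 31 = 1^2 * 22 = 1*22 = 22
  bit 1 = 0: r = r^2 mod 31 = 22^2 = 19
  bit 2 = 0: r = r^2 mod 31 = 19^2 = 20
  -> B = 20
s = B^a = 20^29 mod 31  (bits of 29 = 11101)
  bit 0 = 1: r = r^2 * 20 mod 31 = 1^2 * 20 = 1*20 = 20
  bit 1 = 1: r = r^2 * 20 mod 31 = 20^2 * 20 = 28*20 = 2
  bit 2 = 1: r = r^2 * 20 mod 31 = 2^2 * 20 = 4*20 = 18
  bit 3 = 0: r = r^2 mod 31 = 18^2 = 14
  bit 4 = 1: r = r^2 * 20 mod 31 = 14^2 * 20 = 10*20 = 14
  -> s = B^a = 14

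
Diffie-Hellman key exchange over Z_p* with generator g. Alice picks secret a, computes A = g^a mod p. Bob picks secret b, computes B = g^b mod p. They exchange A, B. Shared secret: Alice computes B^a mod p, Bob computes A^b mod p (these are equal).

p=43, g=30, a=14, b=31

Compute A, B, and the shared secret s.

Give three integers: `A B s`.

A = 30^14 mod 43  (bits of 14 = 1110)
  bit 0 = 1: r = r^2 * 30 mod 43 = 1^2 * 30 = 1*30 = 30
  bit 1 = 1: r = r^2 * 30 mod 43 = 30^2 * 30 = 40*30 = 39
  bit 2 = 1: r = r^2 * 30 mod 43 = 39^2 * 30 = 16*30 = 7
  bit 3 = 0: r = r^2 mod 43 = 7^2 = 6
  -> A = 6
B = 30^31 mod 43  (bits of 31 = 11111)
  bit 0 = 1: r = r^2 * 30 mod 43 = 1^2 * 30 = 1*30 = 30
  bit 1 = 1: r = r^2 * 30 mod 43 = 30^2 * 30 = 40*30 = 39
  bit 2 = 1: r = r^2 * 30 mod 43 = 39^2 * 30 = 16*30 = 7
  bit 3 = 1: r = r^2 * 30 mod 43 = 7^2 * 30 = 6*30 = 8
  bit 4 = 1: r = r^2 * 30 mod 43 = 8^2 * 30 = 21*30 = 28
  -> B = 28
s = B^a = 28^14 mod 43  (bits of 14 = 1110)
  bit 0 = 1: r = r^2 * 28 mod 43 = 1^2 * 28 = 1*28 = 28
  bit 1 = 1: r = r^2 * 28 mod 43 = 28^2 * 28 = 10*28 = 22
  bit 2 = 1: r = r^2 * 28 mod 43 = 22^2 * 28 = 11*28 = 7
  bit 3 = 0: r = r^2 mod 43 = 7^2 = 6
  -> s = B^a = 6

Answer: 6 28 6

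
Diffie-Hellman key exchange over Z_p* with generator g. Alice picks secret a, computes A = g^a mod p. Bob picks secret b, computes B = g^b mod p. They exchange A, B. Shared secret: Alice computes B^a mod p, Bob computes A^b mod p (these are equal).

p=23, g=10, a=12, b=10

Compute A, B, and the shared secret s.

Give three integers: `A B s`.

Answer: 13 16 16

Derivation:
A = 10^12 mod 23  (bits of 12 = 1100)
  bit 0 = 1: r = r^2 * 10 mod 23 = 1^2 * 10 = 1*10 = 10
  bit 1 = 1: r = r^2 * 10 mod 23 = 10^2 * 10 = 8*10 = 11
  bit 2 = 0: r = r^2 mod 23 = 11^2 = 6
  bit 3 = 0: r = r^2 mod 23 = 6^2 = 13
  -> A = 13
B = 10^10 mod 23  (bits of 10 = 1010)
  bit 0 = 1: r = r^2 * 10 mod 23 = 1^2 * 10 = 1*10 = 10
  bit 1 = 0: r = r^2 mod 23 = 10^2 = 8
  bit 2 = 1: r = r^2 * 10 mod 23 = 8^2 * 10 = 18*10 = 19
  bit 3 = 0: r = r^2 mod 23 = 19^2 = 16
  -> B = 16
s = B^a = 16^12 mod 23  (bits of 12 = 1100)
  bit 0 = 1: r = r^2 * 16 mod 23 = 1^2 * 16 = 1*16 = 16
  bit 1 = 1: r = r^2 * 16 mod 23 = 16^2 * 16 = 3*16 = 2
  bit 2 = 0: r = r^2 mod 23 = 2^2 = 4
  bit 3 = 0: r = r^2 mod 23 = 4^2 = 16
  -> s = B^a = 16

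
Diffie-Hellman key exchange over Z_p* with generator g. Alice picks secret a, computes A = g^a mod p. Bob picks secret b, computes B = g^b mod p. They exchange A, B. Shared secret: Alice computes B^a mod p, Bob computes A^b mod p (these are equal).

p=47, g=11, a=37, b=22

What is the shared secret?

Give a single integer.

Answer: 9

Derivation:
A = 11^37 mod 47  (bits of 37 = 100101)
  bit 0 = 1: r = r^2 * 11 mod 47 = 1^2 * 11 = 1*11 = 11
  bit 1 = 0: r = r^2 mod 47 = 11^2 = 27
  bit 2 = 0: r = r^2 mod 47 = 27^2 = 24
  bit 3 = 1: r = r^2 * 11 mod 47 = 24^2 * 11 = 12*11 = 38
  bit 4 = 0: r = r^2 mod 47 = 38^2 = 34
  bit 5 = 1: r = r^2 * 11 mod 47 = 34^2 * 11 = 28*11 = 26
  -> A = 26
B = 11^22 mod 47  (bits of 22 = 10110)
  bit 0 = 1: r = r^2 * 11 mod 47 = 1^2 * 11 = 1*11 = 11
  bit 1 = 0: r = r^2 mod 47 = 11^2 = 27
  bit 2 = 1: r = r^2 * 11 mod 47 = 27^2 * 11 = 24*11 = 29
  bit 3 = 1: r = r^2 * 11 mod 47 = 29^2 * 11 = 42*11 = 39
  bit 4 = 0: r = r^2 mod 47 = 39^2 = 17
  -> B = 17
s = B^a = 17^37 mod 47  (bits of 37 = 100101)
  bit 0 = 1: r = r^2 * 17 mod 47 = 1^2 * 17 = 1*17 = 17
  bit 1 = 0: r = r^2 mod 47 = 17^2 = 7
  bit 2 = 0: r = r^2 mod 47 = 7^2 = 2
  bit 3 = 1: r = r^2 * 17 mod 47 = 2^2 * 17 = 4*17 = 21
  bit 4 = 0: r = r^2 mod 47 = 21^2 = 18
  bit 5 = 1: r = r^2 * 17 mod 47 = 18^2 * 17 = 42*17 = 9
  -> s = B^a = 9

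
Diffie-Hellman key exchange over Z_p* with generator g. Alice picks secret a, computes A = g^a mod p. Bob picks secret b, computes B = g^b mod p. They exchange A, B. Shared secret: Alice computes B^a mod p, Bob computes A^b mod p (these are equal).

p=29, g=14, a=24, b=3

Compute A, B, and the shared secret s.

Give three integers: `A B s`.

Answer: 16 18 7

Derivation:
A = 14^24 mod 29  (bits of 24 = 11000)
  bit 0 = 1: r = r^2 * 14 mod 29 = 1^2 * 14 = 1*14 = 14
  bit 1 = 1: r = r^2 * 14 mod 29 = 14^2 * 14 = 22*14 = 18
  bit 2 = 0: r = r^2 mod 29 = 18^2 = 5
  bit 3 = 0: r = r^2 mod 29 = 5^2 = 25
  bit 4 = 0: r = r^2 mod 29 = 25^2 = 16
  -> A = 16
B = 14^3 mod 29  (bits of 3 = 11)
  bit 0 = 1: r = r^2 * 14 mod 29 = 1^2 * 14 = 1*14 = 14
  bit 1 = 1: r = r^2 * 14 mod 29 = 14^2 * 14 = 22*14 = 18
  -> B = 18
s = B^a = 18^24 mod 29  (bits of 24 = 11000)
  bit 0 = 1: r = r^2 * 18 mod 29 = 1^2 * 18 = 1*18 = 18
  bit 1 = 1: r = r^2 * 18 mod 29 = 18^2 * 18 = 5*18 = 3
  bit 2 = 0: r = r^2 mod 29 = 3^2 = 9
  bit 3 = 0: r = r^2 mod 29 = 9^2 = 23
  bit 4 = 0: r = r^2 mod 29 = 23^2 = 7
  -> s = B^a = 7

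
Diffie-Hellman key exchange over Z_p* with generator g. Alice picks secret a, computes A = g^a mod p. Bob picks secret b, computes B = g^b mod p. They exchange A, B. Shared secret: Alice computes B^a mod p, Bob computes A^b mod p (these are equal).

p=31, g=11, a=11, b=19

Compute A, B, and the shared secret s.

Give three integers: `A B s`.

A = 11^11 mod 31  (bits of 11 = 1011)
  bit 0 = 1: r = r^2 * 11 mod 31 = 1^2 * 11 = 1*11 = 11
  bit 1 = 0: r = r^2 mod 31 = 11^2 = 28
  bit 2 = 1: r = r^2 * 11 mod 31 = 28^2 * 11 = 9*11 = 6
  bit 3 = 1: r = r^2 * 11 mod 31 = 6^2 * 11 = 5*11 = 24
  -> A = 24
B = 11^19 mod 31  (bits of 19 = 10011)
  bit 0 = 1: r = r^2 * 11 mod 31 = 1^2 * 11 = 1*11 = 11
  bit 1 = 0: r = r^2 mod 31 = 11^2 = 28
  bit 2 = 0: r = r^2 mod 31 = 28^2 = 9
  bit 3 = 1: r = r^2 * 11 mod 31 = 9^2 * 11 = 19*11 = 23
  bit 4 = 1: r = r^2 * 11 mod 31 = 23^2 * 11 = 2*11 = 22
  -> B = 22
s = B^a = 22^11 mod 31  (bits of 11 = 1011)
  bit 0 = 1: r = r^2 * 22 mod 31 = 1^2 * 22 = 1*22 = 22
  bit 1 = 0: r = r^2 mod 31 = 22^2 = 19
  bit 2 = 1: r = r^2 * 22 mod 31 = 19^2 * 22 = 20*22 = 6
  bit 3 = 1: r = r^2 * 22 mod 31 = 6^2 * 22 = 5*22 = 17
  -> s = B^a = 17

Answer: 24 22 17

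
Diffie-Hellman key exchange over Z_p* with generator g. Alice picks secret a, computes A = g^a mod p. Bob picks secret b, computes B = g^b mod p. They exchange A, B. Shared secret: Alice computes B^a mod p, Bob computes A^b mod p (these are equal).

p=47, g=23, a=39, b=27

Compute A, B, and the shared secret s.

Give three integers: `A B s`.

A = 23^39 mod 47  (bits of 39 = 100111)
  bit 0 = 1: r = r^2 * 23 mod 47 = 1^2 * 23 = 1*23 = 23
  bit 1 = 0: r = r^2 mod 47 = 23^2 = 12
  bit 2 = 0: r = r^2 mod 47 = 12^2 = 3
  bit 3 = 1: r = r^2 * 23 mod 47 = 3^2 * 23 = 9*23 = 19
  bit 4 = 1: r = r^2 * 23 mod 47 = 19^2 * 23 = 32*23 = 31
  bit 5 = 1: r = r^2 * 23 mod 47 = 31^2 * 23 = 21*23 = 13
  -> A = 13
B = 23^27 mod 47  (bits of 27 = 11011)
  bit 0 = 1: r = r^2 * 23 mod 47 = 1^2 * 23 = 1*23 = 23
  bit 1 = 1: r = r^2 * 23 mod 47 = 23^2 * 23 = 12*23 = 41
  bit 2 = 0: r = r^2 mod 47 = 41^2 = 36
  bit 3 = 1: r = r^2 * 23 mod 47 = 36^2 * 23 = 27*23 = 10
  bit 4 = 1: r = r^2 * 23 mod 47 = 10^2 * 23 = 6*23 = 44
  -> B = 44
s = B^a = 44^39 mod 47  (bits of 39 = 100111)
  bit 0 = 1: r = r^2 * 44 mod 47 = 1^2 * 44 = 1*44 = 44
  bit 1 = 0: r = r^2 mod 47 = 44^2 = 9
  bit 2 = 0: r = r^2 mod 47 = 9^2 = 34
  bit 3 = 1: r = r^2 * 44 mod 47 = 34^2 * 44 = 28*44 = 10
  bit 4 = 1: r = r^2 * 44 mod 47 = 10^2 * 44 = 6*44 = 29
  bit 5 = 1: r = r^2 * 44 mod 47 = 29^2 * 44 = 42*44 = 15
  -> s = B^a = 15

Answer: 13 44 15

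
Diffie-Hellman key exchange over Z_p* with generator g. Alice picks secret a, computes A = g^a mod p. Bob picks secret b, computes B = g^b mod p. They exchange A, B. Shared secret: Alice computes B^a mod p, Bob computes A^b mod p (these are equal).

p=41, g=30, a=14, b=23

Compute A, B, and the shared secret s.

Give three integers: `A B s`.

Answer: 36 19 39

Derivation:
A = 30^14 mod 41  (bits of 14 = 1110)
  bit 0 = 1: r = r^2 * 30 mod 41 = 1^2 * 30 = 1*30 = 30
  bit 1 = 1: r = r^2 * 30 mod 41 = 30^2 * 30 = 39*30 = 22
  bit 2 = 1: r = r^2 * 30 mod 41 = 22^2 * 30 = 33*30 = 6
  bit 3 = 0: r = r^2 mod 41 = 6^2 = 36
  -> A = 36
B = 30^23 mod 41  (bits of 23 = 10111)
  bit 0 = 1: r = r^2 * 30 mod 41 = 1^2 * 30 = 1*30 = 30
  bit 1 = 0: r = r^2 mod 41 = 30^2 = 39
  bit 2 = 1: r = r^2 * 30 mod 41 = 39^2 * 30 = 4*30 = 38
  bit 3 = 1: r = r^2 * 30 mod 41 = 38^2 * 30 = 9*30 = 24
  bit 4 = 1: r = r^2 * 30 mod 41 = 24^2 * 30 = 2*30 = 19
  -> B = 19
s = B^a = 19^14 mod 41  (bits of 14 = 1110)
  bit 0 = 1: r = r^2 * 19 mod 41 = 1^2 * 19 = 1*19 = 19
  bit 1 = 1: r = r^2 * 19 mod 41 = 19^2 * 19 = 33*19 = 12
  bit 2 = 1: r = r^2 * 19 mod 41 = 12^2 * 19 = 21*19 = 30
  bit 3 = 0: r = r^2 mod 41 = 30^2 = 39
  -> s = B^a = 39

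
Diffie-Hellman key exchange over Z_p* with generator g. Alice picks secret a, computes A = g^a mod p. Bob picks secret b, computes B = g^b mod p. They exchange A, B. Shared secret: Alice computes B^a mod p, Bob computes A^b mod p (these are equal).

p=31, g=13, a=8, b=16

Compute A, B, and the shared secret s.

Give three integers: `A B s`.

Answer: 7 18 7

Derivation:
A = 13^8 mod 31  (bits of 8 = 1000)
  bit 0 = 1: r = r^2 * 13 mod 31 = 1^2 * 13 = 1*13 = 13
  bit 1 = 0: r = r^2 mod 31 = 13^2 = 14
  bit 2 = 0: r = r^2 mod 31 = 14^2 = 10
  bit 3 = 0: r = r^2 mod 31 = 10^2 = 7
  -> A = 7
B = 13^16 mod 31  (bits of 16 = 10000)
  bit 0 = 1: r = r^2 * 13 mod 31 = 1^2 * 13 = 1*13 = 13
  bit 1 = 0: r = r^2 mod 31 = 13^2 = 14
  bit 2 = 0: r = r^2 mod 31 = 14^2 = 10
  bit 3 = 0: r = r^2 mod 31 = 10^2 = 7
  bit 4 = 0: r = r^2 mod 31 = 7^2 = 18
  -> B = 18
s = B^a = 18^8 mod 31  (bits of 8 = 1000)
  bit 0 = 1: r = r^2 * 18 mod 31 = 1^2 * 18 = 1*18 = 18
  bit 1 = 0: r = r^2 mod 31 = 18^2 = 14
  bit 2 = 0: r = r^2 mod 31 = 14^2 = 10
  bit 3 = 0: r = r^2 mod 31 = 10^2 = 7
  -> s = B^a = 7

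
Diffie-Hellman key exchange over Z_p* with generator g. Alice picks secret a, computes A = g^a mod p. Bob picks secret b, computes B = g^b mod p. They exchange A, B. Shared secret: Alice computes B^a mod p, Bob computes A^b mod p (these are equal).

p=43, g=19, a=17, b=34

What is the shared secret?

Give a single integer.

A = 19^17 mod 43  (bits of 17 = 10001)
  bit 0 = 1: r = r^2 * 19 mod 43 = 1^2 * 19 = 1*19 = 19
  bit 1 = 0: r = r^2 mod 43 = 19^2 = 17
  bit 2 = 0: r = r^2 mod 43 = 17^2 = 31
  bit 3 = 0: r = r^2 mod 43 = 31^2 = 15
  bit 4 = 1: r = r^2 * 19 mod 43 = 15^2 * 19 = 10*19 = 18
  -> A = 18
B = 19^34 mod 43  (bits of 34 = 100010)
  bit 0 = 1: r = r^2 * 19 mod 43 = 1^2 * 19 = 1*19 = 19
  bit 1 = 0: r = r^2 mod 43 = 19^2 = 17
  bit 2 = 0: r = r^2 mod 43 = 17^2 = 31
  bit 3 = 0: r = r^2 mod 43 = 31^2 = 15
  bit 4 = 1: r = r^2 * 19 mod 43 = 15^2 * 19 = 10*19 = 18
  bit 5 = 0: r = r^2 mod 43 = 18^2 = 23
  -> B = 23
s = B^a = 23^17 mod 43  (bits of 17 = 10001)
  bit 0 = 1: r = r^2 * 23 mod 43 = 1^2 * 23 = 1*23 = 23
  bit 1 = 0: r = r^2 mod 43 = 23^2 = 13
  bit 2 = 0: r = r^2 mod 43 = 13^2 = 40
  bit 3 = 0: r = r^2 mod 43 = 40^2 = 9
  bit 4 = 1: r = r^2 * 23 mod 43 = 9^2 * 23 = 38*23 = 14
  -> s = B^a = 14

Answer: 14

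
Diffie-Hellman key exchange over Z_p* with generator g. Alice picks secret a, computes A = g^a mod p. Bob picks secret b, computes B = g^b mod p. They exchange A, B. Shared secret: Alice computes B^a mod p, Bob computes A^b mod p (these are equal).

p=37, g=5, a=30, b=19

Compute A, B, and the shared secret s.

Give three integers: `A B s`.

A = 5^30 mod 37  (bits of 30 = 11110)
  bit 0 = 1: r = r^2 * 5 mod 37 = 1^2 * 5 = 1*5 = 5
  bit 1 = 1: r = r^2 * 5 mod 37 = 5^2 * 5 = 25*5 = 14
  bit 2 = 1: r = r^2 * 5 mod 37 = 14^2 * 5 = 11*5 = 18
  bit 3 = 1: r = r^2 * 5 mod 37 = 18^2 * 5 = 28*5 = 29
  bit 4 = 0: r = r^2 mod 37 = 29^2 = 27
  -> A = 27
B = 5^19 mod 37  (bits of 19 = 10011)
  bit 0 = 1: r = r^2 * 5 mod 37 = 1^2 * 5 = 1*5 = 5
  bit 1 = 0: r = r^2 mod 37 = 5^2 = 25
  bit 2 = 0: r = r^2 mod 37 = 25^2 = 33
  bit 3 = 1: r = r^2 * 5 mod 37 = 33^2 * 5 = 16*5 = 6
  bit 4 = 1: r = r^2 * 5 mod 37 = 6^2 * 5 = 36*5 = 32
  -> B = 32
s = B^a = 32^30 mod 37  (bits of 30 = 11110)
  bit 0 = 1: r = r^2 * 32 mod 37 = 1^2 * 32 = 1*32 = 32
  bit 1 = 1: r = r^2 * 32 mod 37 = 32^2 * 32 = 25*32 = 23
  bit 2 = 1: r = r^2 * 32 mod 37 = 23^2 * 32 = 11*32 = 19
  bit 3 = 1: r = r^2 * 32 mod 37 = 19^2 * 32 = 28*32 = 8
  bit 4 = 0: r = r^2 mod 37 = 8^2 = 27
  -> s = B^a = 27

Answer: 27 32 27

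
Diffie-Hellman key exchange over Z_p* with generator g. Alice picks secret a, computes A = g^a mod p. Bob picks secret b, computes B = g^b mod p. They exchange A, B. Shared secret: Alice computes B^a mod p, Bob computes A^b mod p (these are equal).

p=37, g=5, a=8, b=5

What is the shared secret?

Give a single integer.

A = 5^8 mod 37  (bits of 8 = 1000)
  bit 0 = 1: r = r^2 * 5 mod 37 = 1^2 * 5 = 1*5 = 5
  bit 1 = 0: r = r^2 mod 37 = 5^2 = 25
  bit 2 = 0: r = r^2 mod 37 = 25^2 = 33
  bit 3 = 0: r = r^2 mod 37 = 33^2 = 16
  -> A = 16
B = 5^5 mod 37  (bits of 5 = 101)
  bit 0 = 1: r = r^2 * 5 mod 37 = 1^2 * 5 = 1*5 = 5
  bit 1 = 0: r = r^2 mod 37 = 5^2 = 25
  bit 2 = 1: r = r^2 * 5 mod 37 = 25^2 * 5 = 33*5 = 17
  -> B = 17
s = B^a = 17^8 mod 37  (bits of 8 = 1000)
  bit 0 = 1: r = r^2 * 17 mod 37 = 1^2 * 17 = 1*17 = 17
  bit 1 = 0: r = r^2 mod 37 = 17^2 = 30
  bit 2 = 0: r = r^2 mod 37 = 30^2 = 12
  bit 3 = 0: r = r^2 mod 37 = 12^2 = 33
  -> s = B^a = 33

Answer: 33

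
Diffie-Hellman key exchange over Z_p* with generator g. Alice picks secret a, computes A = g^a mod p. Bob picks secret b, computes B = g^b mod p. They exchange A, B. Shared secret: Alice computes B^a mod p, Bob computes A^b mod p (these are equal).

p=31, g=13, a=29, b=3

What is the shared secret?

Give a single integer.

Answer: 23

Derivation:
A = 13^29 mod 31  (bits of 29 = 11101)
  bit 0 = 1: r = r^2 * 13 mod 31 = 1^2 * 13 = 1*13 = 13
  bit 1 = 1: r = r^2 * 13 mod 31 = 13^2 * 13 = 14*13 = 27
  bit 2 = 1: r = r^2 * 13 mod 31 = 27^2 * 13 = 16*13 = 22
  bit 3 = 0: r = r^2 mod 31 = 22^2 = 19
  bit 4 = 1: r = r^2 * 13 mod 31 = 19^2 * 13 = 20*13 = 12
  -> A = 12
B = 13^3 mod 31  (bits of 3 = 11)
  bit 0 = 1: r = r^2 * 13 mod 31 = 1^2 * 13 = 1*13 = 13
  bit 1 = 1: r = r^2 * 13 mod 31 = 13^2 * 13 = 14*13 = 27
  -> B = 27
s = B^a = 27^29 mod 31  (bits of 29 = 11101)
  bit 0 = 1: r = r^2 * 27 mod 31 = 1^2 * 27 = 1*27 = 27
  bit 1 = 1: r = r^2 * 27 mod 31 = 27^2 * 27 = 16*27 = 29
  bit 2 = 1: r = r^2 * 27 mod 31 = 29^2 * 27 = 4*27 = 15
  bit 3 = 0: r = r^2 mod 31 = 15^2 = 8
  bit 4 = 1: r = r^2 * 27 mod 31 = 8^2 * 27 = 2*27 = 23
  -> s = B^a = 23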